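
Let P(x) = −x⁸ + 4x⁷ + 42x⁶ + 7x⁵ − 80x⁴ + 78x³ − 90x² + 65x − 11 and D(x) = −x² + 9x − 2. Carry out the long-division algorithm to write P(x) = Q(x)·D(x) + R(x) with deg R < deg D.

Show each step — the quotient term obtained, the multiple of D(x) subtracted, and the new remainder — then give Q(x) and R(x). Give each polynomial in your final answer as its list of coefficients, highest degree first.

Step 1: lead(−x⁸ + 4x⁷ + 42x⁶ + 7x⁵ − 80x⁴ + 78x³ − 90x² + 65x − 11) ÷ lead(D) = −x⁸ ÷ −x² = x⁶. Subtract (x⁶)·D = −x⁸ + 9x⁷ − 2x⁶. Remainder: −5x⁷ + 44x⁶ + 7x⁵ − 80x⁴ + 78x³ − 90x² + 65x − 11.
Step 2: lead(−5x⁷ + 44x⁶ + 7x⁵ − 80x⁴ + 78x³ − 90x² + 65x − 11) ÷ lead(D) = −5x⁷ ÷ −x² = 5x⁵. Subtract (5x⁵)·D = −5x⁷ + 45x⁶ − 10x⁵. Remainder: −x⁶ + 17x⁵ − 80x⁴ + 78x³ − 90x² + 65x − 11.
Step 3: lead(−x⁶ + 17x⁵ − 80x⁴ + 78x³ − 90x² + 65x − 11) ÷ lead(D) = −x⁶ ÷ −x² = x⁴. Subtract (x⁴)·D = −x⁶ + 9x⁵ − 2x⁴. Remainder: 8x⁵ − 78x⁴ + 78x³ − 90x² + 65x − 11.
Step 4: lead(8x⁵ − 78x⁴ + 78x³ − 90x² + 65x − 11) ÷ lead(D) = 8x⁵ ÷ −x² = −8x³. Subtract (−8x³)·D = 8x⁵ − 72x⁴ + 16x³. Remainder: −6x⁴ + 62x³ − 90x² + 65x − 11.
Step 5: lead(−6x⁴ + 62x³ − 90x² + 65x − 11) ÷ lead(D) = −6x⁴ ÷ −x² = 6x². Subtract (6x²)·D = −6x⁴ + 54x³ − 12x². Remainder: 8x³ − 78x² + 65x − 11.
Step 6: lead(8x³ − 78x² + 65x − 11) ÷ lead(D) = 8x³ ÷ −x² = −8x. Subtract (−8x)·D = 8x³ − 72x² + 16x. Remainder: −6x² + 49x − 11.
Step 7: lead(−6x² + 49x − 11) ÷ lead(D) = −6x² ÷ −x² = 6. Subtract (6)·D = −6x² + 54x − 12. Remainder: −5x + 1.

Q = [1, 5, 1, -8, 6, -8, 6]; R = [-5, 1]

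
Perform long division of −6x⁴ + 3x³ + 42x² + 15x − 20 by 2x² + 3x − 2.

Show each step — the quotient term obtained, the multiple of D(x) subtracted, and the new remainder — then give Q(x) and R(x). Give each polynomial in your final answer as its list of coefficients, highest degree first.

Q = [-3, 6, 9]; R = [-2]

Step 1: lead(−6x⁴ + 3x³ + 42x² + 15x − 20) ÷ lead(D) = −6x⁴ ÷ 2x² = −3x². Subtract (−3x²)·D = −6x⁴ − 9x³ + 6x². Remainder: 12x³ + 36x² + 15x − 20.
Step 2: lead(12x³ + 36x² + 15x − 20) ÷ lead(D) = 12x³ ÷ 2x² = 6x. Subtract (6x)·D = 12x³ + 18x² − 12x. Remainder: 18x² + 27x − 20.
Step 3: lead(18x² + 27x − 20) ÷ lead(D) = 18x² ÷ 2x² = 9. Subtract (9)·D = 18x² + 27x − 18. Remainder: −2.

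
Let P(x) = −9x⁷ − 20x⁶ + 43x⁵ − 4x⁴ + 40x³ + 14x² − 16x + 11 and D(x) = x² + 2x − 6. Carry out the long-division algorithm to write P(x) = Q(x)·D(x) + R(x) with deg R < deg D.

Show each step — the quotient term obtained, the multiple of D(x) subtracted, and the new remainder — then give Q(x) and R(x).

Q(x) = −9x⁵ − 2x⁴ − 7x³ − 2x² + 2x − 2; R(x) = −1

Step 1: lead(−9x⁷ − 20x⁶ + 43x⁵ − 4x⁴ + 40x³ + 14x² − 16x + 11) ÷ lead(D) = −9x⁷ ÷ x² = −9x⁵. Subtract (−9x⁵)·D = −9x⁷ − 18x⁶ + 54x⁵. Remainder: −2x⁶ − 11x⁵ − 4x⁴ + 40x³ + 14x² − 16x + 11.
Step 2: lead(−2x⁶ − 11x⁵ − 4x⁴ + 40x³ + 14x² − 16x + 11) ÷ lead(D) = −2x⁶ ÷ x² = −2x⁴. Subtract (−2x⁴)·D = −2x⁶ − 4x⁵ + 12x⁴. Remainder: −7x⁵ − 16x⁴ + 40x³ + 14x² − 16x + 11.
Step 3: lead(−7x⁵ − 16x⁴ + 40x³ + 14x² − 16x + 11) ÷ lead(D) = −7x⁵ ÷ x² = −7x³. Subtract (−7x³)·D = −7x⁵ − 14x⁴ + 42x³. Remainder: −2x⁴ − 2x³ + 14x² − 16x + 11.
Step 4: lead(−2x⁴ − 2x³ + 14x² − 16x + 11) ÷ lead(D) = −2x⁴ ÷ x² = −2x². Subtract (−2x²)·D = −2x⁴ − 4x³ + 12x². Remainder: 2x³ + 2x² − 16x + 11.
Step 5: lead(2x³ + 2x² − 16x + 11) ÷ lead(D) = 2x³ ÷ x² = 2x. Subtract (2x)·D = 2x³ + 4x² − 12x. Remainder: −2x² − 4x + 11.
Step 6: lead(−2x² − 4x + 11) ÷ lead(D) = −2x² ÷ x² = −2. Subtract (−2)·D = −2x² − 4x + 12. Remainder: −1.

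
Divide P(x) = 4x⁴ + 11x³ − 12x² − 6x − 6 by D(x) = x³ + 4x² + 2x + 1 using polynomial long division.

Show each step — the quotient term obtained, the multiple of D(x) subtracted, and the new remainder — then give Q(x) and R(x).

Step 1: lead(4x⁴ + 11x³ − 12x² − 6x − 6) ÷ lead(D) = 4x⁴ ÷ x³ = 4x. Subtract (4x)·D = 4x⁴ + 16x³ + 8x² + 4x. Remainder: −5x³ − 20x² − 10x − 6.
Step 2: lead(−5x³ − 20x² − 10x − 6) ÷ lead(D) = −5x³ ÷ x³ = −5. Subtract (−5)·D = −5x³ − 20x² − 10x − 5. Remainder: −1.

Q(x) = 4x − 5; R(x) = −1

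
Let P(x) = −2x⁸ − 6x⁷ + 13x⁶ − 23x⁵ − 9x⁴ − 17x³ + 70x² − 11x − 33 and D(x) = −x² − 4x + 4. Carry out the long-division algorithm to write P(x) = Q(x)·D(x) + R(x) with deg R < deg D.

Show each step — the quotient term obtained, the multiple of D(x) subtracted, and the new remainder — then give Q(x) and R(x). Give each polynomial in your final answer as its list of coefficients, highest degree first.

Q = [2, -2, 3, 3, 9, -7, -6]; R = [-7, -9]

Step 1: lead(−2x⁸ − 6x⁷ + 13x⁶ − 23x⁵ − 9x⁴ − 17x³ + 70x² − 11x − 33) ÷ lead(D) = −2x⁸ ÷ −x² = 2x⁶. Subtract (2x⁶)·D = −2x⁸ − 8x⁷ + 8x⁶. Remainder: 2x⁷ + 5x⁶ − 23x⁵ − 9x⁴ − 17x³ + 70x² − 11x − 33.
Step 2: lead(2x⁷ + 5x⁶ − 23x⁵ − 9x⁴ − 17x³ + 70x² − 11x − 33) ÷ lead(D) = 2x⁷ ÷ −x² = −2x⁵. Subtract (−2x⁵)·D = 2x⁷ + 8x⁶ − 8x⁵. Remainder: −3x⁶ − 15x⁵ − 9x⁴ − 17x³ + 70x² − 11x − 33.
Step 3: lead(−3x⁶ − 15x⁵ − 9x⁴ − 17x³ + 70x² − 11x − 33) ÷ lead(D) = −3x⁶ ÷ −x² = 3x⁴. Subtract (3x⁴)·D = −3x⁶ − 12x⁵ + 12x⁴. Remainder: −3x⁵ − 21x⁴ − 17x³ + 70x² − 11x − 33.
Step 4: lead(−3x⁵ − 21x⁴ − 17x³ + 70x² − 11x − 33) ÷ lead(D) = −3x⁵ ÷ −x² = 3x³. Subtract (3x³)·D = −3x⁵ − 12x⁴ + 12x³. Remainder: −9x⁴ − 29x³ + 70x² − 11x − 33.
Step 5: lead(−9x⁴ − 29x³ + 70x² − 11x − 33) ÷ lead(D) = −9x⁴ ÷ −x² = 9x². Subtract (9x²)·D = −9x⁴ − 36x³ + 36x². Remainder: 7x³ + 34x² − 11x − 33.
Step 6: lead(7x³ + 34x² − 11x − 33) ÷ lead(D) = 7x³ ÷ −x² = −7x. Subtract (−7x)·D = 7x³ + 28x² − 28x. Remainder: 6x² + 17x − 33.
Step 7: lead(6x² + 17x − 33) ÷ lead(D) = 6x² ÷ −x² = −6. Subtract (−6)·D = 6x² + 24x − 24. Remainder: −7x − 9.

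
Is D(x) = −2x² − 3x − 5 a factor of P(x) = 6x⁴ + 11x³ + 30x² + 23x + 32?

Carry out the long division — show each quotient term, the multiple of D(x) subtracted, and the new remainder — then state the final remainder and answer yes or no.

R(x) = 2, so D(x) is not a factor of P(x). no

Step 1: lead(6x⁴ + 11x³ + 30x² + 23x + 32) ÷ lead(D) = 6x⁴ ÷ −2x² = −3x². Subtract (−3x²)·D = 6x⁴ + 9x³ + 15x². Remainder: 2x³ + 15x² + 23x + 32.
Step 2: lead(2x³ + 15x² + 23x + 32) ÷ lead(D) = 2x³ ÷ −2x² = −x. Subtract (−x)·D = 2x³ + 3x² + 5x. Remainder: 12x² + 18x + 32.
Step 3: lead(12x² + 18x + 32) ÷ lead(D) = 12x² ÷ −2x² = −6. Subtract (−6)·D = 12x² + 18x + 30. Remainder: 2.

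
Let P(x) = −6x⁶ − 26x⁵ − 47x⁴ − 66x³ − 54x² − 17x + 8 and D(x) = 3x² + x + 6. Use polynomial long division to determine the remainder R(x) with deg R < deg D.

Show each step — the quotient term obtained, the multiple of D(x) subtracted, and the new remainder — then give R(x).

Step 1: lead(−6x⁶ − 26x⁵ − 47x⁴ − 66x³ − 54x² − 17x + 8) ÷ lead(D) = −6x⁶ ÷ 3x² = −2x⁴. Subtract (−2x⁴)·D = −6x⁶ − 2x⁵ − 12x⁴. Remainder: −24x⁵ − 35x⁴ − 66x³ − 54x² − 17x + 8.
Step 2: lead(−24x⁵ − 35x⁴ − 66x³ − 54x² − 17x + 8) ÷ lead(D) = −24x⁵ ÷ 3x² = −8x³. Subtract (−8x³)·D = −24x⁵ − 8x⁴ − 48x³. Remainder: −27x⁴ − 18x³ − 54x² − 17x + 8.
Step 3: lead(−27x⁴ − 18x³ − 54x² − 17x + 8) ÷ lead(D) = −27x⁴ ÷ 3x² = −9x². Subtract (−9x²)·D = −27x⁴ − 9x³ − 54x². Remainder: −9x³ − 17x + 8.
Step 4: lead(−9x³ − 17x + 8) ÷ lead(D) = −9x³ ÷ 3x² = −3x. Subtract (−3x)·D = −9x³ − 3x² − 18x. Remainder: 3x² + x + 8.
Step 5: lead(3x² + x + 8) ÷ lead(D) = 3x² ÷ 3x² = 1. Subtract (1)·D = 3x² + x + 6. Remainder: 2.

R(x) = 2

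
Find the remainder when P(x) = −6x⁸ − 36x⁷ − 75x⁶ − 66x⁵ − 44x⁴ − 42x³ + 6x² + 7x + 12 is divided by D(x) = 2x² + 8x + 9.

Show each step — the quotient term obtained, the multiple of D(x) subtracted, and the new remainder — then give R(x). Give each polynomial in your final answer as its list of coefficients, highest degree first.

R = [9, -6]

Step 1: lead(−6x⁸ − 36x⁷ − 75x⁶ − 66x⁵ − 44x⁴ − 42x³ + 6x² + 7x + 12) ÷ lead(D) = −6x⁸ ÷ 2x² = −3x⁶. Subtract (−3x⁶)·D = −6x⁸ − 24x⁷ − 27x⁶. Remainder: −12x⁷ − 48x⁶ − 66x⁵ − 44x⁴ − 42x³ + 6x² + 7x + 12.
Step 2: lead(−12x⁷ − 48x⁶ − 66x⁵ − 44x⁴ − 42x³ + 6x² + 7x + 12) ÷ lead(D) = −12x⁷ ÷ 2x² = −6x⁵. Subtract (−6x⁵)·D = −12x⁷ − 48x⁶ − 54x⁵. Remainder: −12x⁵ − 44x⁴ − 42x³ + 6x² + 7x + 12.
Step 3: lead(−12x⁵ − 44x⁴ − 42x³ + 6x² + 7x + 12) ÷ lead(D) = −12x⁵ ÷ 2x² = −6x³. Subtract (−6x³)·D = −12x⁵ − 48x⁴ − 54x³. Remainder: 4x⁴ + 12x³ + 6x² + 7x + 12.
Step 4: lead(4x⁴ + 12x³ + 6x² + 7x + 12) ÷ lead(D) = 4x⁴ ÷ 2x² = 2x². Subtract (2x²)·D = 4x⁴ + 16x³ + 18x². Remainder: −4x³ − 12x² + 7x + 12.
Step 5: lead(−4x³ − 12x² + 7x + 12) ÷ lead(D) = −4x³ ÷ 2x² = −2x. Subtract (−2x)·D = −4x³ − 16x² − 18x. Remainder: 4x² + 25x + 12.
Step 6: lead(4x² + 25x + 12) ÷ lead(D) = 4x² ÷ 2x² = 2. Subtract (2)·D = 4x² + 16x + 18. Remainder: 9x − 6.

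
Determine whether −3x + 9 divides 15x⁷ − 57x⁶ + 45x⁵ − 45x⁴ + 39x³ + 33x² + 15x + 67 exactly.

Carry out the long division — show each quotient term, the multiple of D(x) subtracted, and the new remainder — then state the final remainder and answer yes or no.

R(x) = 4, so D(x) is not a factor of P(x). no

Step 1: lead(15x⁷ − 57x⁶ + 45x⁵ − 45x⁴ + 39x³ + 33x² + 15x + 67) ÷ lead(D) = 15x⁷ ÷ −3x = −5x⁶. Subtract (−5x⁶)·D = 15x⁷ − 45x⁶. Remainder: −12x⁶ + 45x⁵ − 45x⁴ + 39x³ + 33x² + 15x + 67.
Step 2: lead(−12x⁶ + 45x⁵ − 45x⁴ + 39x³ + 33x² + 15x + 67) ÷ lead(D) = −12x⁶ ÷ −3x = 4x⁵. Subtract (4x⁵)·D = −12x⁶ + 36x⁵. Remainder: 9x⁵ − 45x⁴ + 39x³ + 33x² + 15x + 67.
Step 3: lead(9x⁵ − 45x⁴ + 39x³ + 33x² + 15x + 67) ÷ lead(D) = 9x⁵ ÷ −3x = −3x⁴. Subtract (−3x⁴)·D = 9x⁵ − 27x⁴. Remainder: −18x⁴ + 39x³ + 33x² + 15x + 67.
Step 4: lead(−18x⁴ + 39x³ + 33x² + 15x + 67) ÷ lead(D) = −18x⁴ ÷ −3x = 6x³. Subtract (6x³)·D = −18x⁴ + 54x³. Remainder: −15x³ + 33x² + 15x + 67.
Step 5: lead(−15x³ + 33x² + 15x + 67) ÷ lead(D) = −15x³ ÷ −3x = 5x². Subtract (5x²)·D = −15x³ + 45x². Remainder: −12x² + 15x + 67.
Step 6: lead(−12x² + 15x + 67) ÷ lead(D) = −12x² ÷ −3x = 4x. Subtract (4x)·D = −12x² + 36x. Remainder: −21x + 67.
Step 7: lead(−21x + 67) ÷ lead(D) = −21x ÷ −3x = 7. Subtract (7)·D = −21x + 63. Remainder: 4.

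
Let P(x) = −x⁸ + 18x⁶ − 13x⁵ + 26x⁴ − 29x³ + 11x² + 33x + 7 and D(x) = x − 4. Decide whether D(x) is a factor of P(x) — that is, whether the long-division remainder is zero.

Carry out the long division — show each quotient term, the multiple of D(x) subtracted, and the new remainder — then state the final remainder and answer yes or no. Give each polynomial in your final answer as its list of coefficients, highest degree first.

Step 1: lead(−x⁸ + 18x⁶ − 13x⁵ + 26x⁴ − 29x³ + 11x² + 33x + 7) ÷ lead(D) = −x⁸ ÷ x = −x⁷. Subtract (−x⁷)·D = −x⁸ + 4x⁷. Remainder: −4x⁷ + 18x⁶ − 13x⁵ + 26x⁴ − 29x³ + 11x² + 33x + 7.
Step 2: lead(−4x⁷ + 18x⁶ − 13x⁵ + 26x⁴ − 29x³ + 11x² + 33x + 7) ÷ lead(D) = −4x⁷ ÷ x = −4x⁶. Subtract (−4x⁶)·D = −4x⁷ + 16x⁶. Remainder: 2x⁶ − 13x⁵ + 26x⁴ − 29x³ + 11x² + 33x + 7.
Step 3: lead(2x⁶ − 13x⁵ + 26x⁴ − 29x³ + 11x² + 33x + 7) ÷ lead(D) = 2x⁶ ÷ x = 2x⁵. Subtract (2x⁵)·D = 2x⁶ − 8x⁵. Remainder: −5x⁵ + 26x⁴ − 29x³ + 11x² + 33x + 7.
Step 4: lead(−5x⁵ + 26x⁴ − 29x³ + 11x² + 33x + 7) ÷ lead(D) = −5x⁵ ÷ x = −5x⁴. Subtract (−5x⁴)·D = −5x⁵ + 20x⁴. Remainder: 6x⁴ − 29x³ + 11x² + 33x + 7.
Step 5: lead(6x⁴ − 29x³ + 11x² + 33x + 7) ÷ lead(D) = 6x⁴ ÷ x = 6x³. Subtract (6x³)·D = 6x⁴ − 24x³. Remainder: −5x³ + 11x² + 33x + 7.
Step 6: lead(−5x³ + 11x² + 33x + 7) ÷ lead(D) = −5x³ ÷ x = −5x². Subtract (−5x²)·D = −5x³ + 20x². Remainder: −9x² + 33x + 7.
Step 7: lead(−9x² + 33x + 7) ÷ lead(D) = −9x² ÷ x = −9x. Subtract (−9x)·D = −9x² + 36x. Remainder: −3x + 7.
Step 8: lead(−3x + 7) ÷ lead(D) = −3x ÷ x = −3. Subtract (−3)·D = −3x + 12. Remainder: −5.

R = [-5], so D(x) is not a factor of P(x). no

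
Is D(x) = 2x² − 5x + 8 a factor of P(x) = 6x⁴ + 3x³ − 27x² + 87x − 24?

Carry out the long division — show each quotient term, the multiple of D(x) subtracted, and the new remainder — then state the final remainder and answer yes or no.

Step 1: lead(6x⁴ + 3x³ − 27x² + 87x − 24) ÷ lead(D) = 6x⁴ ÷ 2x² = 3x². Subtract (3x²)·D = 6x⁴ − 15x³ + 24x². Remainder: 18x³ − 51x² + 87x − 24.
Step 2: lead(18x³ − 51x² + 87x − 24) ÷ lead(D) = 18x³ ÷ 2x² = 9x. Subtract (9x)·D = 18x³ − 45x² + 72x. Remainder: −6x² + 15x − 24.
Step 3: lead(−6x² + 15x − 24) ÷ lead(D) = −6x² ÷ 2x² = −3. Subtract (−3)·D = −6x² + 15x − 24. Remainder: 0.

R(x) = 0, so D(x) is a factor of P(x). yes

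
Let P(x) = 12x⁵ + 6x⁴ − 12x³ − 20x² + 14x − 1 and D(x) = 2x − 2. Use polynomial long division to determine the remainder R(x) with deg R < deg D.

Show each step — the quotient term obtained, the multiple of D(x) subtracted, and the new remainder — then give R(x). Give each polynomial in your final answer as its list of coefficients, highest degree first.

Step 1: lead(12x⁵ + 6x⁴ − 12x³ − 20x² + 14x − 1) ÷ lead(D) = 12x⁵ ÷ 2x = 6x⁴. Subtract (6x⁴)·D = 12x⁵ − 12x⁴. Remainder: 18x⁴ − 12x³ − 20x² + 14x − 1.
Step 2: lead(18x⁴ − 12x³ − 20x² + 14x − 1) ÷ lead(D) = 18x⁴ ÷ 2x = 9x³. Subtract (9x³)·D = 18x⁴ − 18x³. Remainder: 6x³ − 20x² + 14x − 1.
Step 3: lead(6x³ − 20x² + 14x − 1) ÷ lead(D) = 6x³ ÷ 2x = 3x². Subtract (3x²)·D = 6x³ − 6x². Remainder: −14x² + 14x − 1.
Step 4: lead(−14x² + 14x − 1) ÷ lead(D) = −14x² ÷ 2x = −7x. Subtract (−7x)·D = −14x² + 14x. Remainder: −1.

R = [-1]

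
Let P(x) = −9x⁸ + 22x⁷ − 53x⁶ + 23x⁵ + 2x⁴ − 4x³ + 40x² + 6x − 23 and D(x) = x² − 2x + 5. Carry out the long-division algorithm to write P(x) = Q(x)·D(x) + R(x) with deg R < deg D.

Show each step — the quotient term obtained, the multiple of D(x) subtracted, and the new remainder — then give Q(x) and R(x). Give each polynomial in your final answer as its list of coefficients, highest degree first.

Step 1: lead(−9x⁸ + 22x⁷ − 53x⁶ + 23x⁵ + 2x⁴ − 4x³ + 40x² + 6x − 23) ÷ lead(D) = −9x⁸ ÷ x² = −9x⁶. Subtract (−9x⁶)·D = −9x⁸ + 18x⁷ − 45x⁶. Remainder: 4x⁷ − 8x⁶ + 23x⁵ + 2x⁴ − 4x³ + 40x² + 6x − 23.
Step 2: lead(4x⁷ − 8x⁶ + 23x⁵ + 2x⁴ − 4x³ + 40x² + 6x − 23) ÷ lead(D) = 4x⁷ ÷ x² = 4x⁵. Subtract (4x⁵)·D = 4x⁷ − 8x⁶ + 20x⁵. Remainder: 3x⁵ + 2x⁴ − 4x³ + 40x² + 6x − 23.
Step 3: lead(3x⁵ + 2x⁴ − 4x³ + 40x² + 6x − 23) ÷ lead(D) = 3x⁵ ÷ x² = 3x³. Subtract (3x³)·D = 3x⁵ − 6x⁴ + 15x³. Remainder: 8x⁴ − 19x³ + 40x² + 6x − 23.
Step 4: lead(8x⁴ − 19x³ + 40x² + 6x − 23) ÷ lead(D) = 8x⁴ ÷ x² = 8x². Subtract (8x²)·D = 8x⁴ − 16x³ + 40x². Remainder: −3x³ + 6x − 23.
Step 5: lead(−3x³ + 6x − 23) ÷ lead(D) = −3x³ ÷ x² = −3x. Subtract (−3x)·D = −3x³ + 6x² − 15x. Remainder: −6x² + 21x − 23.
Step 6: lead(−6x² + 21x − 23) ÷ lead(D) = −6x² ÷ x² = −6. Subtract (−6)·D = −6x² + 12x − 30. Remainder: 9x + 7.

Q = [-9, 4, 0, 3, 8, -3, -6]; R = [9, 7]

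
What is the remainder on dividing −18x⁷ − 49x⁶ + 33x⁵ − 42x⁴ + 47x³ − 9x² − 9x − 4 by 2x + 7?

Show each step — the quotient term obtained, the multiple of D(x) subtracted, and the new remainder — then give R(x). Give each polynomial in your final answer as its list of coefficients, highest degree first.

Step 1: lead(−18x⁷ − 49x⁶ + 33x⁵ − 42x⁴ + 47x³ − 9x² − 9x − 4) ÷ lead(D) = −18x⁷ ÷ 2x = −9x⁶. Subtract (−9x⁶)·D = −18x⁷ − 63x⁶. Remainder: 14x⁶ + 33x⁵ − 42x⁴ + 47x³ − 9x² − 9x − 4.
Step 2: lead(14x⁶ + 33x⁵ − 42x⁴ + 47x³ − 9x² − 9x − 4) ÷ lead(D) = 14x⁶ ÷ 2x = 7x⁵. Subtract (7x⁵)·D = 14x⁶ + 49x⁵. Remainder: −16x⁵ − 42x⁴ + 47x³ − 9x² − 9x − 4.
Step 3: lead(−16x⁵ − 42x⁴ + 47x³ − 9x² − 9x − 4) ÷ lead(D) = −16x⁵ ÷ 2x = −8x⁴. Subtract (−8x⁴)·D = −16x⁵ − 56x⁴. Remainder: 14x⁴ + 47x³ − 9x² − 9x − 4.
Step 4: lead(14x⁴ + 47x³ − 9x² − 9x − 4) ÷ lead(D) = 14x⁴ ÷ 2x = 7x³. Subtract (7x³)·D = 14x⁴ + 49x³. Remainder: −2x³ − 9x² − 9x − 4.
Step 5: lead(−2x³ − 9x² − 9x − 4) ÷ lead(D) = −2x³ ÷ 2x = −x². Subtract (−x²)·D = −2x³ − 7x². Remainder: −2x² − 9x − 4.
Step 6: lead(−2x² − 9x − 4) ÷ lead(D) = −2x² ÷ 2x = −x. Subtract (−x)·D = −2x² − 7x. Remainder: −2x − 4.
Step 7: lead(−2x − 4) ÷ lead(D) = −2x ÷ 2x = −1. Subtract (−1)·D = −2x − 7. Remainder: 3.

R = [3]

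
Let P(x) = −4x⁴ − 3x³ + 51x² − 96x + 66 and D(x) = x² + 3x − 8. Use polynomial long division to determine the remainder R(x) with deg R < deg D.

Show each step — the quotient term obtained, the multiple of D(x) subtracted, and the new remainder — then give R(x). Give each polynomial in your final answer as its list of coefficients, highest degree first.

R = [2]

Step 1: lead(−4x⁴ − 3x³ + 51x² − 96x + 66) ÷ lead(D) = −4x⁴ ÷ x² = −4x². Subtract (−4x²)·D = −4x⁴ − 12x³ + 32x². Remainder: 9x³ + 19x² − 96x + 66.
Step 2: lead(9x³ + 19x² − 96x + 66) ÷ lead(D) = 9x³ ÷ x² = 9x. Subtract (9x)·D = 9x³ + 27x² − 72x. Remainder: −8x² − 24x + 66.
Step 3: lead(−8x² − 24x + 66) ÷ lead(D) = −8x² ÷ x² = −8. Subtract (−8)·D = −8x² − 24x + 64. Remainder: 2.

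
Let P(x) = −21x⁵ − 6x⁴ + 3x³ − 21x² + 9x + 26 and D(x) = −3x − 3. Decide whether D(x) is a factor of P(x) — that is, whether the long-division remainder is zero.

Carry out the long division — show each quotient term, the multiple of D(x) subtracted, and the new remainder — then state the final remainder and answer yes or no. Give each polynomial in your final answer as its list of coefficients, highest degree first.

Step 1: lead(−21x⁵ − 6x⁴ + 3x³ − 21x² + 9x + 26) ÷ lead(D) = −21x⁵ ÷ −3x = 7x⁴. Subtract (7x⁴)·D = −21x⁵ − 21x⁴. Remainder: 15x⁴ + 3x³ − 21x² + 9x + 26.
Step 2: lead(15x⁴ + 3x³ − 21x² + 9x + 26) ÷ lead(D) = 15x⁴ ÷ −3x = −5x³. Subtract (−5x³)·D = 15x⁴ + 15x³. Remainder: −12x³ − 21x² + 9x + 26.
Step 3: lead(−12x³ − 21x² + 9x + 26) ÷ lead(D) = −12x³ ÷ −3x = 4x². Subtract (4x²)·D = −12x³ − 12x². Remainder: −9x² + 9x + 26.
Step 4: lead(−9x² + 9x + 26) ÷ lead(D) = −9x² ÷ −3x = 3x. Subtract (3x)·D = −9x² − 9x. Remainder: 18x + 26.
Step 5: lead(18x + 26) ÷ lead(D) = 18x ÷ −3x = −6. Subtract (−6)·D = 18x + 18. Remainder: 8.

R = [8], so D(x) is not a factor of P(x). no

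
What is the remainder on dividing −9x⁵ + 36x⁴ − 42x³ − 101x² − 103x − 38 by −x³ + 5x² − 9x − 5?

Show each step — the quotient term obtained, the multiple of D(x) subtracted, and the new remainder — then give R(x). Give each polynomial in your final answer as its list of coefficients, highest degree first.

Step 1: lead(−9x⁵ + 36x⁴ − 42x³ − 101x² − 103x − 38) ÷ lead(D) = −9x⁵ ÷ −x³ = 9x². Subtract (9x²)·D = −9x⁵ + 45x⁴ − 81x³ − 45x². Remainder: −9x⁴ + 39x³ − 56x² − 103x − 38.
Step 2: lead(−9x⁴ + 39x³ − 56x² − 103x − 38) ÷ lead(D) = −9x⁴ ÷ −x³ = 9x. Subtract (9x)·D = −9x⁴ + 45x³ − 81x² − 45x. Remainder: −6x³ + 25x² − 58x − 38.
Step 3: lead(−6x³ + 25x² − 58x − 38) ÷ lead(D) = −6x³ ÷ −x³ = 6. Subtract (6)·D = −6x³ + 30x² − 54x − 30. Remainder: −5x² − 4x − 8.

R = [-5, -4, -8]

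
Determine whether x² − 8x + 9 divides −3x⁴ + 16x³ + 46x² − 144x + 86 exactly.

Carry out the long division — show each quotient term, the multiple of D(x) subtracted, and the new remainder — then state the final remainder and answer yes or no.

Step 1: lead(−3x⁴ + 16x³ + 46x² − 144x + 86) ÷ lead(D) = −3x⁴ ÷ x² = −3x². Subtract (−3x²)·D = −3x⁴ + 24x³ − 27x². Remainder: −8x³ + 73x² − 144x + 86.
Step 2: lead(−8x³ + 73x² − 144x + 86) ÷ lead(D) = −8x³ ÷ x² = −8x. Subtract (−8x)·D = −8x³ + 64x² − 72x. Remainder: 9x² − 72x + 86.
Step 3: lead(9x² − 72x + 86) ÷ lead(D) = 9x² ÷ x² = 9. Subtract (9)·D = 9x² − 72x + 81. Remainder: 5.

R(x) = 5, so D(x) is not a factor of P(x). no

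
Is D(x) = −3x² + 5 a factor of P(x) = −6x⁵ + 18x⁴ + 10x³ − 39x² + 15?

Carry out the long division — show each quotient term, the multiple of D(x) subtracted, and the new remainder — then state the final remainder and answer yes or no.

R(x) = 0, so D(x) is a factor of P(x). yes

Step 1: lead(−6x⁵ + 18x⁴ + 10x³ − 39x² + 15) ÷ lead(D) = −6x⁵ ÷ −3x² = 2x³. Subtract (2x³)·D = −6x⁵ + 10x³. Remainder: 18x⁴ − 39x² + 15.
Step 2: lead(18x⁴ − 39x² + 15) ÷ lead(D) = 18x⁴ ÷ −3x² = −6x². Subtract (−6x²)·D = 18x⁴ − 30x². Remainder: −9x² + 15.
Step 3: lead(−9x² + 15) ÷ lead(D) = −9x² ÷ −3x² = 3. Subtract (3)·D = −9x² + 15. Remainder: 0.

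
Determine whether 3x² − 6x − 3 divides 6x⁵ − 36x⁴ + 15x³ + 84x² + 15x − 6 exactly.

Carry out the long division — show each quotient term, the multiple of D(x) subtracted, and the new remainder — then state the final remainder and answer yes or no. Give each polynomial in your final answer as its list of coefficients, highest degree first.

Step 1: lead(6x⁵ − 36x⁴ + 15x³ + 84x² + 15x − 6) ÷ lead(D) = 6x⁵ ÷ 3x² = 2x³. Subtract (2x³)·D = 6x⁵ − 12x⁴ − 6x³. Remainder: −24x⁴ + 21x³ + 84x² + 15x − 6.
Step 2: lead(−24x⁴ + 21x³ + 84x² + 15x − 6) ÷ lead(D) = −24x⁴ ÷ 3x² = −8x². Subtract (−8x²)·D = −24x⁴ + 48x³ + 24x². Remainder: −27x³ + 60x² + 15x − 6.
Step 3: lead(−27x³ + 60x² + 15x − 6) ÷ lead(D) = −27x³ ÷ 3x² = −9x. Subtract (−9x)·D = −27x³ + 54x² + 27x. Remainder: 6x² − 12x − 6.
Step 4: lead(6x² − 12x − 6) ÷ lead(D) = 6x² ÷ 3x² = 2. Subtract (2)·D = 6x² − 12x − 6. Remainder: 0.

R = [0], so D(x) is a factor of P(x). yes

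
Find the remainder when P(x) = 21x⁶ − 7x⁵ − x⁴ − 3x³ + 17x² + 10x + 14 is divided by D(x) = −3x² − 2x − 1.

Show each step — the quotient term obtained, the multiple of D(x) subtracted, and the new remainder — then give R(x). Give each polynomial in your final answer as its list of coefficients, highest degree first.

Step 1: lead(21x⁶ − 7x⁵ − x⁴ − 3x³ + 17x² + 10x + 14) ÷ lead(D) = 21x⁶ ÷ −3x² = −7x⁴. Subtract (−7x⁴)·D = 21x⁶ + 14x⁵ + 7x⁴. Remainder: −21x⁵ − 8x⁴ − 3x³ + 17x² + 10x + 14.
Step 2: lead(−21x⁵ − 8x⁴ − 3x³ + 17x² + 10x + 14) ÷ lead(D) = −21x⁵ ÷ −3x² = 7x³. Subtract (7x³)·D = −21x⁵ − 14x⁴ − 7x³. Remainder: 6x⁴ + 4x³ + 17x² + 10x + 14.
Step 3: lead(6x⁴ + 4x³ + 17x² + 10x + 14) ÷ lead(D) = 6x⁴ ÷ −3x² = −2x². Subtract (−2x²)·D = 6x⁴ + 4x³ + 2x². Remainder: 15x² + 10x + 14.
Step 4: lead(15x² + 10x + 14) ÷ lead(D) = 15x² ÷ −3x² = −5. Subtract (−5)·D = 15x² + 10x + 5. Remainder: 9.

R = [9]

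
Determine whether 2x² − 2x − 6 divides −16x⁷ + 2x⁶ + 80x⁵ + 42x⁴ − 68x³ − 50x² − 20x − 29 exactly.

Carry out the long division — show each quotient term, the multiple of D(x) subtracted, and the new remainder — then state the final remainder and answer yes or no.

Step 1: lead(−16x⁷ + 2x⁶ + 80x⁵ + 42x⁴ − 68x³ − 50x² − 20x − 29) ÷ lead(D) = −16x⁷ ÷ 2x² = −8x⁵. Subtract (−8x⁵)·D = −16x⁷ + 16x⁶ + 48x⁵. Remainder: −14x⁶ + 32x⁵ + 42x⁴ − 68x³ − 50x² − 20x − 29.
Step 2: lead(−14x⁶ + 32x⁵ + 42x⁴ − 68x³ − 50x² − 20x − 29) ÷ lead(D) = −14x⁶ ÷ 2x² = −7x⁴. Subtract (−7x⁴)·D = −14x⁶ + 14x⁵ + 42x⁴. Remainder: 18x⁵ − 68x³ − 50x² − 20x − 29.
Step 3: lead(18x⁵ − 68x³ − 50x² − 20x − 29) ÷ lead(D) = 18x⁵ ÷ 2x² = 9x³. Subtract (9x³)·D = 18x⁵ − 18x⁴ − 54x³. Remainder: 18x⁴ − 14x³ − 50x² − 20x − 29.
Step 4: lead(18x⁴ − 14x³ − 50x² − 20x − 29) ÷ lead(D) = 18x⁴ ÷ 2x² = 9x². Subtract (9x²)·D = 18x⁴ − 18x³ − 54x². Remainder: 4x³ + 4x² − 20x − 29.
Step 5: lead(4x³ + 4x² − 20x − 29) ÷ lead(D) = 4x³ ÷ 2x² = 2x. Subtract (2x)·D = 4x³ − 4x² − 12x. Remainder: 8x² − 8x − 29.
Step 6: lead(8x² − 8x − 29) ÷ lead(D) = 8x² ÷ 2x² = 4. Subtract (4)·D = 8x² − 8x − 24. Remainder: −5.

R(x) = −5, so D(x) is not a factor of P(x). no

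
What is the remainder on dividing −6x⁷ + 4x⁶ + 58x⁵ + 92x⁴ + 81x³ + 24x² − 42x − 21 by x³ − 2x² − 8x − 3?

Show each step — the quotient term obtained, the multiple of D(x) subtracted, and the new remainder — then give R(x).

Step 1: lead(−6x⁷ + 4x⁶ + 58x⁵ + 92x⁴ + 81x³ + 24x² − 42x − 21) ÷ lead(D) = −6x⁷ ÷ x³ = −6x⁴. Subtract (−6x⁴)·D = −6x⁷ + 12x⁶ + 48x⁵ + 18x⁴. Remainder: −8x⁶ + 10x⁵ + 74x⁴ + 81x³ + 24x² − 42x − 21.
Step 2: lead(−8x⁶ + 10x⁵ + 74x⁴ + 81x³ + 24x² − 42x − 21) ÷ lead(D) = −8x⁶ ÷ x³ = −8x³. Subtract (−8x³)·D = −8x⁶ + 16x⁵ + 64x⁴ + 24x³. Remainder: −6x⁵ + 10x⁴ + 57x³ + 24x² − 42x − 21.
Step 3: lead(−6x⁵ + 10x⁴ + 57x³ + 24x² − 42x − 21) ÷ lead(D) = −6x⁵ ÷ x³ = −6x². Subtract (−6x²)·D = −6x⁵ + 12x⁴ + 48x³ + 18x². Remainder: −2x⁴ + 9x³ + 6x² − 42x − 21.
Step 4: lead(−2x⁴ + 9x³ + 6x² − 42x − 21) ÷ lead(D) = −2x⁴ ÷ x³ = −2x. Subtract (−2x)·D = −2x⁴ + 4x³ + 16x² + 6x. Remainder: 5x³ − 10x² − 48x − 21.
Step 5: lead(5x³ − 10x² − 48x − 21) ÷ lead(D) = 5x³ ÷ x³ = 5. Subtract (5)·D = 5x³ − 10x² − 40x − 15. Remainder: −8x − 6.

R(x) = −8x − 6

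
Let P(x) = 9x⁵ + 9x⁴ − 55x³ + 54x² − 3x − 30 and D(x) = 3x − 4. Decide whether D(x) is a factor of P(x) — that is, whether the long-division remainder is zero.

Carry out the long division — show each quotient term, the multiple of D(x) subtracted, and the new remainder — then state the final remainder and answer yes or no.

R(x) = −2, so D(x) is not a factor of P(x). no

Step 1: lead(9x⁵ + 9x⁴ − 55x³ + 54x² − 3x − 30) ÷ lead(D) = 9x⁵ ÷ 3x = 3x⁴. Subtract (3x⁴)·D = 9x⁵ − 12x⁴. Remainder: 21x⁴ − 55x³ + 54x² − 3x − 30.
Step 2: lead(21x⁴ − 55x³ + 54x² − 3x − 30) ÷ lead(D) = 21x⁴ ÷ 3x = 7x³. Subtract (7x³)·D = 21x⁴ − 28x³. Remainder: −27x³ + 54x² − 3x − 30.
Step 3: lead(−27x³ + 54x² − 3x − 30) ÷ lead(D) = −27x³ ÷ 3x = −9x². Subtract (−9x²)·D = −27x³ + 36x². Remainder: 18x² − 3x − 30.
Step 4: lead(18x² − 3x − 30) ÷ lead(D) = 18x² ÷ 3x = 6x. Subtract (6x)·D = 18x² − 24x. Remainder: 21x − 30.
Step 5: lead(21x − 30) ÷ lead(D) = 21x ÷ 3x = 7. Subtract (7)·D = 21x − 28. Remainder: −2.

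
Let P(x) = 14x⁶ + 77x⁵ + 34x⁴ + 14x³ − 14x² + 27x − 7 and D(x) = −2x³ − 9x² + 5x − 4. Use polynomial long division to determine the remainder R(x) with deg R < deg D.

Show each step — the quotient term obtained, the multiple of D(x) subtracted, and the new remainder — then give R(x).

Step 1: lead(14x⁶ + 77x⁵ + 34x⁴ + 14x³ − 14x² + 27x − 7) ÷ lead(D) = 14x⁶ ÷ −2x³ = −7x³. Subtract (−7x³)·D = 14x⁶ + 63x⁵ − 35x⁴ + 28x³. Remainder: 14x⁵ + 69x⁴ − 14x³ − 14x² + 27x − 7.
Step 2: lead(14x⁵ + 69x⁴ − 14x³ − 14x² + 27x − 7) ÷ lead(D) = 14x⁵ ÷ −2x³ = −7x². Subtract (−7x²)·D = 14x⁵ + 63x⁴ − 35x³ + 28x². Remainder: 6x⁴ + 21x³ − 42x² + 27x − 7.
Step 3: lead(6x⁴ + 21x³ − 42x² + 27x − 7) ÷ lead(D) = 6x⁴ ÷ −2x³ = −3x. Subtract (−3x)·D = 6x⁴ + 27x³ − 15x² + 12x. Remainder: −6x³ − 27x² + 15x − 7.
Step 4: lead(−6x³ − 27x² + 15x − 7) ÷ lead(D) = −6x³ ÷ −2x³ = 3. Subtract (3)·D = −6x³ − 27x² + 15x − 12. Remainder: 5.

R(x) = 5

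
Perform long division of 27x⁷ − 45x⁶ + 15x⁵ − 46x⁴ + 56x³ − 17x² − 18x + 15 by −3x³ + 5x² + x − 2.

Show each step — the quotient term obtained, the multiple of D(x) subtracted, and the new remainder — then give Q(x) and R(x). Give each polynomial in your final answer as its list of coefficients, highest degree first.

Step 1: lead(27x⁷ − 45x⁶ + 15x⁵ − 46x⁴ + 56x³ − 17x² − 18x + 15) ÷ lead(D) = 27x⁷ ÷ −3x³ = −9x⁴. Subtract (−9x⁴)·D = 27x⁷ − 45x⁶ − 9x⁵ + 18x⁴. Remainder: 24x⁵ − 64x⁴ + 56x³ − 17x² − 18x + 15.
Step 2: lead(24x⁵ − 64x⁴ + 56x³ − 17x² − 18x + 15) ÷ lead(D) = 24x⁵ ÷ −3x³ = −8x². Subtract (−8x²)·D = 24x⁵ − 40x⁴ − 8x³ + 16x². Remainder: −24x⁴ + 64x³ − 33x² − 18x + 15.
Step 3: lead(−24x⁴ + 64x³ − 33x² − 18x + 15) ÷ lead(D) = −24x⁴ ÷ −3x³ = 8x. Subtract (8x)·D = −24x⁴ + 40x³ + 8x² − 16x. Remainder: 24x³ − 41x² − 2x + 15.
Step 4: lead(24x³ − 41x² − 2x + 15) ÷ lead(D) = 24x³ ÷ −3x³ = −8. Subtract (−8)·D = 24x³ − 40x² − 8x + 16. Remainder: −x² + 6x − 1.

Q = [-9, 0, -8, 8, -8]; R = [-1, 6, -1]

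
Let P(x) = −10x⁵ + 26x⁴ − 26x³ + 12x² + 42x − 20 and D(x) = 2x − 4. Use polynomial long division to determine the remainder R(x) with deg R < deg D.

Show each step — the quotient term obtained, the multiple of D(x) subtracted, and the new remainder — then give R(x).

Step 1: lead(−10x⁵ + 26x⁴ − 26x³ + 12x² + 42x − 20) ÷ lead(D) = −10x⁵ ÷ 2x = −5x⁴. Subtract (−5x⁴)·D = −10x⁵ + 20x⁴. Remainder: 6x⁴ − 26x³ + 12x² + 42x − 20.
Step 2: lead(6x⁴ − 26x³ + 12x² + 42x − 20) ÷ lead(D) = 6x⁴ ÷ 2x = 3x³. Subtract (3x³)·D = 6x⁴ − 12x³. Remainder: −14x³ + 12x² + 42x − 20.
Step 3: lead(−14x³ + 12x² + 42x − 20) ÷ lead(D) = −14x³ ÷ 2x = −7x². Subtract (−7x²)·D = −14x³ + 28x². Remainder: −16x² + 42x − 20.
Step 4: lead(−16x² + 42x − 20) ÷ lead(D) = −16x² ÷ 2x = −8x. Subtract (−8x)·D = −16x² + 32x. Remainder: 10x − 20.
Step 5: lead(10x − 20) ÷ lead(D) = 10x ÷ 2x = 5. Subtract (5)·D = 10x − 20. Remainder: 0.

R(x) = 0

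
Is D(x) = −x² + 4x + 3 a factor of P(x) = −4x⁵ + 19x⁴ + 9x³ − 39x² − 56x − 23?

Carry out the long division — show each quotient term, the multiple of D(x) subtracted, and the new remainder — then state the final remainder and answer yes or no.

Step 1: lead(−4x⁵ + 19x⁴ + 9x³ − 39x² − 56x − 23) ÷ lead(D) = −4x⁵ ÷ −x² = 4x³. Subtract (4x³)·D = −4x⁵ + 16x⁴ + 12x³. Remainder: 3x⁴ − 3x³ − 39x² − 56x − 23.
Step 2: lead(3x⁴ − 3x³ − 39x² − 56x − 23) ÷ lead(D) = 3x⁴ ÷ −x² = −3x². Subtract (−3x²)·D = 3x⁴ − 12x³ − 9x². Remainder: 9x³ − 30x² − 56x − 23.
Step 3: lead(9x³ − 30x² − 56x − 23) ÷ lead(D) = 9x³ ÷ −x² = −9x. Subtract (−9x)·D = 9x³ − 36x² − 27x. Remainder: 6x² − 29x − 23.
Step 4: lead(6x² − 29x − 23) ÷ lead(D) = 6x² ÷ −x² = −6. Subtract (−6)·D = 6x² − 24x − 18. Remainder: −5x − 5.

R(x) = −5x − 5, so D(x) is not a factor of P(x). no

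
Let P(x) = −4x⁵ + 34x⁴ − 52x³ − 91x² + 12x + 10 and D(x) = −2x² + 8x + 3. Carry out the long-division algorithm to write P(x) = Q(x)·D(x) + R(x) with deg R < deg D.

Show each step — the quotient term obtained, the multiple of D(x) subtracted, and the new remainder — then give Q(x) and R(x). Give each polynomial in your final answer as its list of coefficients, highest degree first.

Step 1: lead(−4x⁵ + 34x⁴ − 52x³ − 91x² + 12x + 10) ÷ lead(D) = −4x⁵ ÷ −2x² = 2x³. Subtract (2x³)·D = −4x⁵ + 16x⁴ + 6x³. Remainder: 18x⁴ − 58x³ − 91x² + 12x + 10.
Step 2: lead(18x⁴ − 58x³ − 91x² + 12x + 10) ÷ lead(D) = 18x⁴ ÷ −2x² = −9x². Subtract (−9x²)·D = 18x⁴ − 72x³ − 27x². Remainder: 14x³ − 64x² + 12x + 10.
Step 3: lead(14x³ − 64x² + 12x + 10) ÷ lead(D) = 14x³ ÷ −2x² = −7x. Subtract (−7x)·D = 14x³ − 56x² − 21x. Remainder: −8x² + 33x + 10.
Step 4: lead(−8x² + 33x + 10) ÷ lead(D) = −8x² ÷ −2x² = 4. Subtract (4)·D = −8x² + 32x + 12. Remainder: x − 2.

Q = [2, -9, -7, 4]; R = [1, -2]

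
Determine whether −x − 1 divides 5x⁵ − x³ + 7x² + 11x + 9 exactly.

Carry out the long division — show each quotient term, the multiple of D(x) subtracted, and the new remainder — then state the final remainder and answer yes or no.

Step 1: lead(5x⁵ − x³ + 7x² + 11x + 9) ÷ lead(D) = 5x⁵ ÷ −x = −5x⁴. Subtract (−5x⁴)·D = 5x⁵ + 5x⁴. Remainder: −5x⁴ − x³ + 7x² + 11x + 9.
Step 2: lead(−5x⁴ − x³ + 7x² + 11x + 9) ÷ lead(D) = −5x⁴ ÷ −x = 5x³. Subtract (5x³)·D = −5x⁴ − 5x³. Remainder: 4x³ + 7x² + 11x + 9.
Step 3: lead(4x³ + 7x² + 11x + 9) ÷ lead(D) = 4x³ ÷ −x = −4x². Subtract (−4x²)·D = 4x³ + 4x². Remainder: 3x² + 11x + 9.
Step 4: lead(3x² + 11x + 9) ÷ lead(D) = 3x² ÷ −x = −3x. Subtract (−3x)·D = 3x² + 3x. Remainder: 8x + 9.
Step 5: lead(8x + 9) ÷ lead(D) = 8x ÷ −x = −8. Subtract (−8)·D = 8x + 8. Remainder: 1.

R(x) = 1, so D(x) is not a factor of P(x). no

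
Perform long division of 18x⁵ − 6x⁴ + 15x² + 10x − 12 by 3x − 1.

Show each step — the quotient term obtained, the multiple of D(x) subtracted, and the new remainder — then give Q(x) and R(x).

Q(x) = 6x⁴ + 5x + 5; R(x) = −7

Step 1: lead(18x⁵ − 6x⁴ + 15x² + 10x − 12) ÷ lead(D) = 18x⁵ ÷ 3x = 6x⁴. Subtract (6x⁴)·D = 18x⁵ − 6x⁴. Remainder: 15x² + 10x − 12.
Step 2: lead(15x² + 10x − 12) ÷ lead(D) = 15x² ÷ 3x = 5x. Subtract (5x)·D = 15x² − 5x. Remainder: 15x − 12.
Step 3: lead(15x − 12) ÷ lead(D) = 15x ÷ 3x = 5. Subtract (5)·D = 15x − 5. Remainder: −7.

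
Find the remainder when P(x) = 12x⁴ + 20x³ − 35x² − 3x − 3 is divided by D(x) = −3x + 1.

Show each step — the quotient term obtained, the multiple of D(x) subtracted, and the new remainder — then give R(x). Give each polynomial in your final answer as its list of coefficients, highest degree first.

R = [-7]

Step 1: lead(12x⁴ + 20x³ − 35x² − 3x − 3) ÷ lead(D) = 12x⁴ ÷ −3x = −4x³. Subtract (−4x³)·D = 12x⁴ − 4x³. Remainder: 24x³ − 35x² − 3x − 3.
Step 2: lead(24x³ − 35x² − 3x − 3) ÷ lead(D) = 24x³ ÷ −3x = −8x². Subtract (−8x²)·D = 24x³ − 8x². Remainder: −27x² − 3x − 3.
Step 3: lead(−27x² − 3x − 3) ÷ lead(D) = −27x² ÷ −3x = 9x. Subtract (9x)·D = −27x² + 9x. Remainder: −12x − 3.
Step 4: lead(−12x − 3) ÷ lead(D) = −12x ÷ −3x = 4. Subtract (4)·D = −12x + 4. Remainder: −7.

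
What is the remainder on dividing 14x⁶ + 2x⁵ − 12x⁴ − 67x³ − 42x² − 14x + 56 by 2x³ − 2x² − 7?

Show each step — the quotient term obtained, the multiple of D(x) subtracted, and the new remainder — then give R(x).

Step 1: lead(14x⁶ + 2x⁵ − 12x⁴ − 67x³ − 42x² − 14x + 56) ÷ lead(D) = 14x⁶ ÷ 2x³ = 7x³. Subtract (7x³)·D = 14x⁶ − 14x⁵ − 49x³. Remainder: 16x⁵ − 12x⁴ − 18x³ − 42x² − 14x + 56.
Step 2: lead(16x⁵ − 12x⁴ − 18x³ − 42x² − 14x + 56) ÷ lead(D) = 16x⁵ ÷ 2x³ = 8x². Subtract (8x²)·D = 16x⁵ − 16x⁴ − 56x². Remainder: 4x⁴ − 18x³ + 14x² − 14x + 56.
Step 3: lead(4x⁴ − 18x³ + 14x² − 14x + 56) ÷ lead(D) = 4x⁴ ÷ 2x³ = 2x. Subtract (2x)·D = 4x⁴ − 4x³ − 14x. Remainder: −14x³ + 14x² + 56.
Step 4: lead(−14x³ + 14x² + 56) ÷ lead(D) = −14x³ ÷ 2x³ = −7. Subtract (−7)·D = −14x³ + 14x² + 49. Remainder: 7.

R(x) = 7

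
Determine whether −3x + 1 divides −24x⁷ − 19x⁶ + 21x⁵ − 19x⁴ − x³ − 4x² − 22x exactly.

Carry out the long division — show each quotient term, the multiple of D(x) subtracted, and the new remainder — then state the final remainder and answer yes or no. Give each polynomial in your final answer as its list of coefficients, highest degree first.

Step 1: lead(−24x⁷ − 19x⁶ + 21x⁵ − 19x⁴ − x³ − 4x² − 22x) ÷ lead(D) = −24x⁷ ÷ −3x = 8x⁶. Subtract (8x⁶)·D = −24x⁷ + 8x⁶. Remainder: −27x⁶ + 21x⁵ − 19x⁴ − x³ − 4x² − 22x.
Step 2: lead(−27x⁶ + 21x⁵ − 19x⁴ − x³ − 4x² − 22x) ÷ lead(D) = −27x⁶ ÷ −3x = 9x⁵. Subtract (9x⁵)·D = −27x⁶ + 9x⁵. Remainder: 12x⁵ − 19x⁴ − x³ − 4x² − 22x.
Step 3: lead(12x⁵ − 19x⁴ − x³ − 4x² − 22x) ÷ lead(D) = 12x⁵ ÷ −3x = −4x⁴. Subtract (−4x⁴)·D = 12x⁵ − 4x⁴. Remainder: −15x⁴ − x³ − 4x² − 22x.
Step 4: lead(−15x⁴ − x³ − 4x² − 22x) ÷ lead(D) = −15x⁴ ÷ −3x = 5x³. Subtract (5x³)·D = −15x⁴ + 5x³. Remainder: −6x³ − 4x² − 22x.
Step 5: lead(−6x³ − 4x² − 22x) ÷ lead(D) = −6x³ ÷ −3x = 2x². Subtract (2x²)·D = −6x³ + 2x². Remainder: −6x² − 22x.
Step 6: lead(−6x² − 22x) ÷ lead(D) = −6x² ÷ −3x = 2x. Subtract (2x)·D = −6x² + 2x. Remainder: −24x.
Step 7: lead(−24x) ÷ lead(D) = −24x ÷ −3x = 8. Subtract (8)·D = −24x + 8. Remainder: −8.

R = [-8], so D(x) is not a factor of P(x). no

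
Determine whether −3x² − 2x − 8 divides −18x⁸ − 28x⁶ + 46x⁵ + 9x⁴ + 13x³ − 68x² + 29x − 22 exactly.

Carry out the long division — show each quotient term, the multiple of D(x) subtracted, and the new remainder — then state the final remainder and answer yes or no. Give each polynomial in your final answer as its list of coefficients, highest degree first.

Step 1: lead(−18x⁸ − 28x⁶ + 46x⁵ + 9x⁴ + 13x³ − 68x² + 29x − 22) ÷ lead(D) = −18x⁸ ÷ −3x² = 6x⁶. Subtract (6x⁶)·D = −18x⁸ − 12x⁷ − 48x⁶. Remainder: 12x⁷ + 20x⁶ + 46x⁵ + 9x⁴ + 13x³ − 68x² + 29x − 22.
Step 2: lead(12x⁷ + 20x⁶ + 46x⁵ + 9x⁴ + 13x³ − 68x² + 29x − 22) ÷ lead(D) = 12x⁷ ÷ −3x² = −4x⁵. Subtract (−4x⁵)·D = 12x⁷ + 8x⁶ + 32x⁵. Remainder: 12x⁶ + 14x⁵ + 9x⁴ + 13x³ − 68x² + 29x − 22.
Step 3: lead(12x⁶ + 14x⁵ + 9x⁴ + 13x³ − 68x² + 29x − 22) ÷ lead(D) = 12x⁶ ÷ −3x² = −4x⁴. Subtract (−4x⁴)·D = 12x⁶ + 8x⁵ + 32x⁴. Remainder: 6x⁵ − 23x⁴ + 13x³ − 68x² + 29x − 22.
Step 4: lead(6x⁵ − 23x⁴ + 13x³ − 68x² + 29x − 22) ÷ lead(D) = 6x⁵ ÷ −3x² = −2x³. Subtract (−2x³)·D = 6x⁵ + 4x⁴ + 16x³. Remainder: −27x⁴ − 3x³ − 68x² + 29x − 22.
Step 5: lead(−27x⁴ − 3x³ − 68x² + 29x − 22) ÷ lead(D) = −27x⁴ ÷ −3x² = 9x². Subtract (9x²)·D = −27x⁴ − 18x³ − 72x². Remainder: 15x³ + 4x² + 29x − 22.
Step 6: lead(15x³ + 4x² + 29x − 22) ÷ lead(D) = 15x³ ÷ −3x² = −5x. Subtract (−5x)·D = 15x³ + 10x² + 40x. Remainder: −6x² − 11x − 22.
Step 7: lead(−6x² − 11x − 22) ÷ lead(D) = −6x² ÷ −3x² = 2. Subtract (2)·D = −6x² − 4x − 16. Remainder: −7x − 6.

R = [-7, -6], so D(x) is not a factor of P(x). no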